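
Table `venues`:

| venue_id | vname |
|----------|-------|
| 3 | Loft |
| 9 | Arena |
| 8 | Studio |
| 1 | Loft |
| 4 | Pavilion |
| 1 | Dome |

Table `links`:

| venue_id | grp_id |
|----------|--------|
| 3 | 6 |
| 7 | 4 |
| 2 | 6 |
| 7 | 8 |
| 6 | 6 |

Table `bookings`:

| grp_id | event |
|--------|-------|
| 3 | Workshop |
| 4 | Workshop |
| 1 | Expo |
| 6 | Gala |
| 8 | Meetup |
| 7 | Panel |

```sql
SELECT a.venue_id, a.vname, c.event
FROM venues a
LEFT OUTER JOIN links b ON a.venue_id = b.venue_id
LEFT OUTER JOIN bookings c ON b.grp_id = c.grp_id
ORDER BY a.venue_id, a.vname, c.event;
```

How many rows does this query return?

Joins associate left-to-right: venues LEFT JOIN links on venue_id gives 6 intermediate row(s).
Then LEFT JOIN `bookings c` on grp_id: each of those 6 rows is kept; rows whose b.grp_id has no match in c get NULL for c's columns.
Result: 6 row(s).

6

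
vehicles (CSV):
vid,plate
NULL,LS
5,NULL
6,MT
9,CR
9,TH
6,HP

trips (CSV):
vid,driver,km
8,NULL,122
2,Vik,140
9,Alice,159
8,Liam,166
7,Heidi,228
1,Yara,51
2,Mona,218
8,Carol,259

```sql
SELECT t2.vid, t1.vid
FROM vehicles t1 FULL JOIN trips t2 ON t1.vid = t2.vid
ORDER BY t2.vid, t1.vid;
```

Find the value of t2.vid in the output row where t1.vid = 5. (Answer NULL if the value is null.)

FULL OUTER JOIN keeps every row from both sides; unmatched rows get NULL for the other side's columns.
Matching on t1.vid = t2.vid. A NULL in a compared column never satisfies the condition.
Matched pairs: 2; unmatched t1 rows kept: 4; unmatched t2 rows kept: 7.

NULL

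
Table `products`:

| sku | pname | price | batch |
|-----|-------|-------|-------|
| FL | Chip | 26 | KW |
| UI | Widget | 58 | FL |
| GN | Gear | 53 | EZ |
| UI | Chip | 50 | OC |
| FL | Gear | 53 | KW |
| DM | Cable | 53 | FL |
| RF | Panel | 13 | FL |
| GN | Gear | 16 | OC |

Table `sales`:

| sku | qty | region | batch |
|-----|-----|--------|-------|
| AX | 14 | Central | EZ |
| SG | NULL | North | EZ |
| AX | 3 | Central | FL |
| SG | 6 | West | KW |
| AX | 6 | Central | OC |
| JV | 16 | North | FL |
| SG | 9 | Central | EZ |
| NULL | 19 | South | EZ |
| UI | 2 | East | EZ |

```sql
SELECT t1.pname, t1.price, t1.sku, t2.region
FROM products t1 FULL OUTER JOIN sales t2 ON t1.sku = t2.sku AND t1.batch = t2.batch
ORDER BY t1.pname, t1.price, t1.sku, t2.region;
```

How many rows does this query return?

FULL OUTER JOIN keeps every row from both sides; unmatched rows get NULL for the other side's columns.
Matching on t1.sku = t2.sku AND t1.batch = t2.batch. A NULL in a compared column never satisfies the condition.
Matched pairs: 0; unmatched t1 rows kept: 8; unmatched t2 rows kept: 9.
Total: 0 matched + 17 padded = 17 rows.

17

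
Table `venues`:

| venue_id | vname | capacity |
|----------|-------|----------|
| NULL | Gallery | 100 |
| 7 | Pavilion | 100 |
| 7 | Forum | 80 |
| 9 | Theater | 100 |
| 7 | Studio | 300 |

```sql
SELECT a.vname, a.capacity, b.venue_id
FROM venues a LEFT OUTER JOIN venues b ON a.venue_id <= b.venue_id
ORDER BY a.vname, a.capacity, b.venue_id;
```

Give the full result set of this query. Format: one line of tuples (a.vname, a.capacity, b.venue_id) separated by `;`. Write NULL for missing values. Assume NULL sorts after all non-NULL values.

(Forum, 80, 7); (Forum, 80, 7); (Forum, 80, 7); (Forum, 80, 9); (Gallery, 100, NULL); (Pavilion, 100, 7); (Pavilion, 100, 7); (Pavilion, 100, 7); (Pavilion, 100, 9); (Studio, 300, 7); (Studio, 300, 7); (Studio, 300, 7); (Studio, 300, 9); (Theater, 100, 9)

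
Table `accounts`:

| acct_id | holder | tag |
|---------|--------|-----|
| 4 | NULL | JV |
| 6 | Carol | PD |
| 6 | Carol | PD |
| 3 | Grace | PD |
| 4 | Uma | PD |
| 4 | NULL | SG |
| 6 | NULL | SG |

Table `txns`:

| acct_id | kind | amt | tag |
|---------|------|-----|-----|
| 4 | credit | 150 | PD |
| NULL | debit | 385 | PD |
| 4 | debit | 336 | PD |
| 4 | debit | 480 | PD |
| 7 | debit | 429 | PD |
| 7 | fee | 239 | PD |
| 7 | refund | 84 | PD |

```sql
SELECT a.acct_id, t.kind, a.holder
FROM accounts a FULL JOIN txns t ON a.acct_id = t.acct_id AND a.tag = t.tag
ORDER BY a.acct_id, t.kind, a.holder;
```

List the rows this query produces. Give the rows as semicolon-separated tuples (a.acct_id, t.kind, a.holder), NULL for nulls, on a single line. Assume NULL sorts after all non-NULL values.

FULL OUTER JOIN keeps every row from both sides; unmatched rows get NULL for the other side's columns.
Matching on a.acct_id = t.acct_id AND a.tag = t.tag. A NULL in a compared column never satisfies the condition.
Matched pairs: 3; unmatched a rows kept: 6; unmatched t rows kept: 4.

(3, NULL, Grace); (4, credit, Uma); (4, debit, Uma); (4, debit, Uma); (4, NULL, NULL); (4, NULL, NULL); (6, NULL, Carol); (6, NULL, Carol); (6, NULL, NULL); (NULL, debit, NULL); (NULL, debit, NULL); (NULL, fee, NULL); (NULL, refund, NULL)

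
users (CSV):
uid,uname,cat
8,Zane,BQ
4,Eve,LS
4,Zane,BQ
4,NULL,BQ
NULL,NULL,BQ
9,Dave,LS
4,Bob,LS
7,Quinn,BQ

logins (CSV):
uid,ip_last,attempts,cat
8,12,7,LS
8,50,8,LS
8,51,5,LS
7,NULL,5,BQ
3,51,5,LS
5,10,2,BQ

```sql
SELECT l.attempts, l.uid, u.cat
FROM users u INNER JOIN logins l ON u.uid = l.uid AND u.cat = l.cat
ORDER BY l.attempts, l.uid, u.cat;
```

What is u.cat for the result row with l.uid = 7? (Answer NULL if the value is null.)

INNER JOIN keeps only pairs where the ON condition holds.
Matching on u.uid = l.uid AND u.cat = l.cat. A NULL in a compared column never satisfies the condition.
Matched pairs: 1.

BQ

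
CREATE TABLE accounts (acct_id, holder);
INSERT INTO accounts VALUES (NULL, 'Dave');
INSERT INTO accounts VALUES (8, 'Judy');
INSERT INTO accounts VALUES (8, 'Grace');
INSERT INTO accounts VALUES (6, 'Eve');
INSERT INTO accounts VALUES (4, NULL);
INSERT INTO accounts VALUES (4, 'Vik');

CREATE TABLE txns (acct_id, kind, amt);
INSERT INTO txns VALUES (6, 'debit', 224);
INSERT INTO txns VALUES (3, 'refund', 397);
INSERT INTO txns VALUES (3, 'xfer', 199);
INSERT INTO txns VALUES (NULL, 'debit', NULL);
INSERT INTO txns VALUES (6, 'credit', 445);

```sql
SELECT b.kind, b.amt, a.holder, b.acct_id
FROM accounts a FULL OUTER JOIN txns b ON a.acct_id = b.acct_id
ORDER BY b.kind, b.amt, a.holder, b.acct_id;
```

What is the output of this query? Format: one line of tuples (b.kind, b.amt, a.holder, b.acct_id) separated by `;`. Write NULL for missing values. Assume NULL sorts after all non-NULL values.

FULL OUTER JOIN keeps every row from both sides; unmatched rows get NULL for the other side's columns.
Matching on a.acct_id = b.acct_id. A NULL in a compared column never satisfies the condition.
Matched pairs: 2; unmatched a rows kept: 5; unmatched b rows kept: 3.

(credit, 445, Eve, 6); (debit, 224, Eve, 6); (debit, NULL, NULL, NULL); (refund, 397, NULL, 3); (xfer, 199, NULL, 3); (NULL, NULL, Dave, NULL); (NULL, NULL, Grace, NULL); (NULL, NULL, Judy, NULL); (NULL, NULL, Vik, NULL); (NULL, NULL, NULL, NULL)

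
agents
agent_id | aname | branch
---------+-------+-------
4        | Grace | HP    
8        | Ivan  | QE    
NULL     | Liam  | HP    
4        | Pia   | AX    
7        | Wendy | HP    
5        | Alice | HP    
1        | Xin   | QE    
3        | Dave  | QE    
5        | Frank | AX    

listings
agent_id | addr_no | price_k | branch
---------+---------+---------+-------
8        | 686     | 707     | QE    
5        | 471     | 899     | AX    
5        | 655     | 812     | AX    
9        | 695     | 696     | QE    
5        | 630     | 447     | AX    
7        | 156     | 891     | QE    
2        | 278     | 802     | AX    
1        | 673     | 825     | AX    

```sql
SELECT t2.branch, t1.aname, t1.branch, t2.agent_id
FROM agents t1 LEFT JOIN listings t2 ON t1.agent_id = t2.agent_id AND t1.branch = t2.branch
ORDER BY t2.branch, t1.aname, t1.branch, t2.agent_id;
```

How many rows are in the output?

LEFT JOIN keeps every row from `agents`; unmatched rows get NULL for `listings`'s columns.
Matching on t1.agent_id = t2.agent_id AND t1.branch = t2.branch. A NULL in a compared column never satisfies the condition.
Matched pairs: 4; unmatched t1 rows kept: 7.
Total: 4 matched + 7 padded = 11 rows.

11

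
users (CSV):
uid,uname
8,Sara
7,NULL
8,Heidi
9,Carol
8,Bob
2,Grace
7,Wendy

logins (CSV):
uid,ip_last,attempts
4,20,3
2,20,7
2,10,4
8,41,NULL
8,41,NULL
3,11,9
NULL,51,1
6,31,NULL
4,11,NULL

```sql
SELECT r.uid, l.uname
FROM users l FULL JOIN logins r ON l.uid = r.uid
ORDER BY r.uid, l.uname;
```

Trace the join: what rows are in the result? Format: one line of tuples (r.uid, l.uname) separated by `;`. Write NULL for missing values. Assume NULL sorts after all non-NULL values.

(2, Grace); (2, Grace); (3, NULL); (4, NULL); (4, NULL); (6, NULL); (8, Bob); (8, Bob); (8, Heidi); (8, Heidi); (8, Sara); (8, Sara); (NULL, Carol); (NULL, Wendy); (NULL, NULL); (NULL, NULL)

FULL OUTER JOIN keeps every row from both sides; unmatched rows get NULL for the other side's columns.
Matching on l.uid = r.uid. A NULL in a compared column never satisfies the condition.
Matched pairs: 8; unmatched l rows kept: 3; unmatched r rows kept: 5.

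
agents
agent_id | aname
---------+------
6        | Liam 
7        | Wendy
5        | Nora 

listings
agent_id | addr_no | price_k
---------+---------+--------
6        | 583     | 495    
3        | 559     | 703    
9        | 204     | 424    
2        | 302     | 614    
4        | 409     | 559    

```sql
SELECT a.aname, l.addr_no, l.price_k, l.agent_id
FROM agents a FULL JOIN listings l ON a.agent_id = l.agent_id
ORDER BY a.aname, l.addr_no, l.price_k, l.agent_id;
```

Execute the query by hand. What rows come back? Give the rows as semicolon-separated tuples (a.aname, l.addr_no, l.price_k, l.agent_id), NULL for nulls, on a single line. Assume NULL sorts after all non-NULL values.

FULL OUTER JOIN keeps every row from both sides; unmatched rows get NULL for the other side's columns.
Matching on a.agent_id = l.agent_id.
Matched pairs: 1; unmatched a rows kept: 2; unmatched l rows kept: 4.

(Liam, 583, 495, 6); (Nora, NULL, NULL, NULL); (Wendy, NULL, NULL, NULL); (NULL, 204, 424, 9); (NULL, 302, 614, 2); (NULL, 409, 559, 4); (NULL, 559, 703, 3)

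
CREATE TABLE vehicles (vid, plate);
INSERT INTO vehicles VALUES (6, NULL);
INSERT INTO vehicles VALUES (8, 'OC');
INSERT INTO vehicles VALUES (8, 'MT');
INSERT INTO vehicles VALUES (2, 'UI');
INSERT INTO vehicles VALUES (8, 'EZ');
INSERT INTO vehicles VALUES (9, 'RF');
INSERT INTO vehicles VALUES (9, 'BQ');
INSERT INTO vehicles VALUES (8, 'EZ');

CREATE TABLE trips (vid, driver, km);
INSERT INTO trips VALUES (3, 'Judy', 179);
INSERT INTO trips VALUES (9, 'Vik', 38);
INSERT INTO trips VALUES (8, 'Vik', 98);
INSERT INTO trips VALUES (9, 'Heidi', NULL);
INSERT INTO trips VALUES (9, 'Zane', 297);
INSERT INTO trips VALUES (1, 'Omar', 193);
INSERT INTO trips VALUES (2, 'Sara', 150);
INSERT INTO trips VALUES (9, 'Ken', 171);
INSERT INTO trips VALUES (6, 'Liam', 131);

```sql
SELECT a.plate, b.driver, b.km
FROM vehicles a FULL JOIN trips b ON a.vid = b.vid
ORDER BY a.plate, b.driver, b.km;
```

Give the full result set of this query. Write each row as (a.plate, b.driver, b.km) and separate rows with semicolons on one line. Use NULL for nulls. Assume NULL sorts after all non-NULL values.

(BQ, Heidi, NULL); (BQ, Ken, 171); (BQ, Vik, 38); (BQ, Zane, 297); (EZ, Vik, 98); (EZ, Vik, 98); (MT, Vik, 98); (OC, Vik, 98); (RF, Heidi, NULL); (RF, Ken, 171); (RF, Vik, 38); (RF, Zane, 297); (UI, Sara, 150); (NULL, Judy, 179); (NULL, Liam, 131); (NULL, Omar, 193)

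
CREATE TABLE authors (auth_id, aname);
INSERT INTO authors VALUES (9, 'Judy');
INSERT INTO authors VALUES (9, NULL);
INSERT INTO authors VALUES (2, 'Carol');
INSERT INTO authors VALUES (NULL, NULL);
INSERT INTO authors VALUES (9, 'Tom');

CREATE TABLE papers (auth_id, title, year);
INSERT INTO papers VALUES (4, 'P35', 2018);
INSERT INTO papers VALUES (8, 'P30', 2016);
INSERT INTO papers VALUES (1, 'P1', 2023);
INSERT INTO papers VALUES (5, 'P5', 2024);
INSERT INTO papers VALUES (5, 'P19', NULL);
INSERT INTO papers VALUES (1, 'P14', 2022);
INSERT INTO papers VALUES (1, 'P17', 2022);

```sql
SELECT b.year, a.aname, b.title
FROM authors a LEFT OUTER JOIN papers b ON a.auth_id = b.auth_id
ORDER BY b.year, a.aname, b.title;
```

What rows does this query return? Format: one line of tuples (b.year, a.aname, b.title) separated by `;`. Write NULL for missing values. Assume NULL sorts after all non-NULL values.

(NULL, Carol, NULL); (NULL, Judy, NULL); (NULL, Tom, NULL); (NULL, NULL, NULL); (NULL, NULL, NULL)

LEFT JOIN keeps every row from `authors`; unmatched rows get NULL for `papers`'s columns.
Matching on a.auth_id = b.auth_id. A NULL in a compared column never satisfies the condition.
- a[0] auth_id=9 → no match; kept with NULLs on the b side.
- a[1] auth_id=9 → no match; kept with NULLs on the b side.
- a[2] auth_id=2 → no match; kept with NULLs on the b side.
- a[3] auth_id=NULL → no match; kept with NULLs on the b side.
- a[4] auth_id=9 → no match; kept with NULLs on the b side.
After projecting and ordering:
b.year | a.aname | b.title
NULL | Carol | NULL
NULL | Judy | NULL
NULL | Tom | NULL
NULL | NULL | NULL
NULL | NULL | NULL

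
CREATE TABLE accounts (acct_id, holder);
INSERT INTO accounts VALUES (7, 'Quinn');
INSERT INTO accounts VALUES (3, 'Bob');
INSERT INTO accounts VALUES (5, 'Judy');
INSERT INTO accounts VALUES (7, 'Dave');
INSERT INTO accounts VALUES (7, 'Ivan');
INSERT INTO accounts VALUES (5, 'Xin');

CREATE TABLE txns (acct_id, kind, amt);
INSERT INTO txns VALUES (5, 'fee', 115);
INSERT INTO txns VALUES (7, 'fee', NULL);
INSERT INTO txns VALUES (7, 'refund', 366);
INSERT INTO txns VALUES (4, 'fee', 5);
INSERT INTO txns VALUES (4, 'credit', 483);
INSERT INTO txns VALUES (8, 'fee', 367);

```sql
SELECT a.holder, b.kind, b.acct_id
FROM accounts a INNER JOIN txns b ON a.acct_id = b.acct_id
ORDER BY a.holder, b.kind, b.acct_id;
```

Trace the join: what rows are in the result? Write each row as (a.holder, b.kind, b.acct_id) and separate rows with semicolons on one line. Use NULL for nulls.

(Dave, fee, 7); (Dave, refund, 7); (Ivan, fee, 7); (Ivan, refund, 7); (Judy, fee, 5); (Quinn, fee, 7); (Quinn, refund, 7); (Xin, fee, 5)

INNER JOIN keeps only pairs where the ON condition holds.
Matching on a.acct_id = b.acct_id.
- acct_id=7: 2 matching b row(s), so 2 row(s) emitted.
- acct_id=3: no matching b row, dropped.
- acct_id=5: 1 matching b row(s), so 1 row(s) emitted.
- acct_id=7: 2 matching b row(s), so 2 row(s) emitted.
- acct_id=7: 2 matching b row(s), so 2 row(s) emitted.
- acct_id=5: 1 matching b row(s), so 1 row(s) emitted.
After projecting and ordering:
a.holder | b.kind | b.acct_id
Dave | fee | 7
Dave | refund | 7
Ivan | fee | 7
Ivan | refund | 7
Judy | fee | 5
Quinn | fee | 7
Quinn | refund | 7
Xin | fee | 5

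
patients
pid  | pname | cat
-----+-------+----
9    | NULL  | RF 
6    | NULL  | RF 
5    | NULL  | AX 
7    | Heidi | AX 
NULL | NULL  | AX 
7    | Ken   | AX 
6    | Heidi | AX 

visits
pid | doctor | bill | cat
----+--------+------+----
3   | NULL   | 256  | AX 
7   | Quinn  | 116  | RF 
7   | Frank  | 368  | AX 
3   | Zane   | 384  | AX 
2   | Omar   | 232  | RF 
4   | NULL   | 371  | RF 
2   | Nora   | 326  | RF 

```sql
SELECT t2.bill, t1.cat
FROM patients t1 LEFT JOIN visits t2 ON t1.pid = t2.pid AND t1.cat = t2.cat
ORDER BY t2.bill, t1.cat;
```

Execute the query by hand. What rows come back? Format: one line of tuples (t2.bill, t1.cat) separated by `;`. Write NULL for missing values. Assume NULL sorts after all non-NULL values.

LEFT JOIN keeps every row from `patients`; unmatched rows get NULL for `visits`'s columns.
Matching on t1.pid = t2.pid AND t1.cat = t2.cat. A NULL in a compared column never satisfies the condition.
- t1[0] pid=9, cat=RF → no match; kept with NULLs on the t2 side.
- t1[1] pid=6, cat=RF → no match; kept with NULLs on the t2 side.
- t1[2] pid=5, cat=AX → no match; kept with NULLs on the t2 side.
- t1[3] pid=7, cat=AX → 1 match(es) in t2 → 1 row(s).
- t1[4] pid=NULL, cat=AX → no match; kept with NULLs on the t2 side.
- t1[5] pid=7, cat=AX → 1 match(es) in t2 → 1 row(s).
- t1[6] pid=6, cat=AX → no match; kept with NULLs on the t2 side.
After projecting and ordering:
t2.bill | t1.cat
368 | AX
368 | AX
NULL | AX
NULL | AX
NULL | AX
NULL | RF
NULL | RF

(368, AX); (368, AX); (NULL, AX); (NULL, AX); (NULL, AX); (NULL, RF); (NULL, RF)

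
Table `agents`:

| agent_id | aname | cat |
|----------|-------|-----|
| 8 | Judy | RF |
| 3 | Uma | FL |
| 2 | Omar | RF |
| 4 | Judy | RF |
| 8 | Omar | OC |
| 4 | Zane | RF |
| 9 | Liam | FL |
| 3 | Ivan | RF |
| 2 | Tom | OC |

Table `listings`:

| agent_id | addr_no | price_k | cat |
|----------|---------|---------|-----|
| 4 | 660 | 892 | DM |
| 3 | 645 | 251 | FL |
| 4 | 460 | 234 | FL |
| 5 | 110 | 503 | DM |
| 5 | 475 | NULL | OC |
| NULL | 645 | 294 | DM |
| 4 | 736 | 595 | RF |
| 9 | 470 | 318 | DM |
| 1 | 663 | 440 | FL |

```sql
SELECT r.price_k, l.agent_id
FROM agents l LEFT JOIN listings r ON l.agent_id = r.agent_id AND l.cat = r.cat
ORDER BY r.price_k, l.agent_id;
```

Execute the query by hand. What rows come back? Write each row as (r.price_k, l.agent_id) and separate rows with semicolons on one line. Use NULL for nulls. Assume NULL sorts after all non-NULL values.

LEFT JOIN keeps every row from `agents`; unmatched rows get NULL for `listings`'s columns.
Matching on l.agent_id = r.agent_id AND l.cat = r.cat. A NULL in a compared column never satisfies the condition.
- l[0] agent_id=8, cat=RF → no match; kept with NULLs on the r side.
- l[1] agent_id=3, cat=FL → 1 match(es) in r → 1 row(s).
- l[2] agent_id=2, cat=RF → no match; kept with NULLs on the r side.
- l[3] agent_id=4, cat=RF → 1 match(es) in r → 1 row(s).
- l[4] agent_id=8, cat=OC → no match; kept with NULLs on the r side.
- l[5] agent_id=4, cat=RF → 1 match(es) in r → 1 row(s).
- l[6] agent_id=9, cat=FL → no match; kept with NULLs on the r side.
- l[7] agent_id=3, cat=RF → no match; kept with NULLs on the r side.
- l[8] agent_id=2, cat=OC → no match; kept with NULLs on the r side.
After projecting and ordering:
r.price_k | l.agent_id
251 | 3
595 | 4
595 | 4
NULL | 2
NULL | 2
NULL | 3
NULL | 8
NULL | 8
NULL | 9

(251, 3); (595, 4); (595, 4); (NULL, 2); (NULL, 2); (NULL, 3); (NULL, 8); (NULL, 8); (NULL, 9)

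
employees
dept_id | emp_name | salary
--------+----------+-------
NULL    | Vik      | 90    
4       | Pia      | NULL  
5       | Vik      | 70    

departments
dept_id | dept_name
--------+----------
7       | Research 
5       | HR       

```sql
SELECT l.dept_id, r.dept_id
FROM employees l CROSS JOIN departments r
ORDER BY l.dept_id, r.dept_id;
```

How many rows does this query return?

6

CROSS JOIN pairs every row of `employees` with every row of `departments`: 3 × 2 = 6 rows.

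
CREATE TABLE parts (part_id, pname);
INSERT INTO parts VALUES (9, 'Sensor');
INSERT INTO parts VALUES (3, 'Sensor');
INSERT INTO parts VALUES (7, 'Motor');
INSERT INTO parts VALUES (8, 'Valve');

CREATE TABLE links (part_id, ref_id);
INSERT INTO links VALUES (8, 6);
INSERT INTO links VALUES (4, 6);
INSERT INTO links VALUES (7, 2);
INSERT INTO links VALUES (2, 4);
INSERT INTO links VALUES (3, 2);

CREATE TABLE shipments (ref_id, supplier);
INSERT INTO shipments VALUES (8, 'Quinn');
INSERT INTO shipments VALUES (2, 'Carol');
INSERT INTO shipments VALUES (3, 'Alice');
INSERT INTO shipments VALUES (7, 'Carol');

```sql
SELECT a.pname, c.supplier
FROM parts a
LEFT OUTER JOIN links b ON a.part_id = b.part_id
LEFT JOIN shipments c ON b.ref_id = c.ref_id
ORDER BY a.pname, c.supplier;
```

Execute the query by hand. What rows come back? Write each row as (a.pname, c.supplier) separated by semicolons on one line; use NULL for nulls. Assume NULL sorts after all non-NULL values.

Step 1 — a LEFT JOIN b on part_id → 4 row(s).
Then LEFT JOIN `shipments c` on ref_id: each of those 4 rows is kept; rows whose b.ref_id has no match in c get NULL for c's columns.

(Motor, Carol); (Sensor, Carol); (Sensor, NULL); (Valve, NULL)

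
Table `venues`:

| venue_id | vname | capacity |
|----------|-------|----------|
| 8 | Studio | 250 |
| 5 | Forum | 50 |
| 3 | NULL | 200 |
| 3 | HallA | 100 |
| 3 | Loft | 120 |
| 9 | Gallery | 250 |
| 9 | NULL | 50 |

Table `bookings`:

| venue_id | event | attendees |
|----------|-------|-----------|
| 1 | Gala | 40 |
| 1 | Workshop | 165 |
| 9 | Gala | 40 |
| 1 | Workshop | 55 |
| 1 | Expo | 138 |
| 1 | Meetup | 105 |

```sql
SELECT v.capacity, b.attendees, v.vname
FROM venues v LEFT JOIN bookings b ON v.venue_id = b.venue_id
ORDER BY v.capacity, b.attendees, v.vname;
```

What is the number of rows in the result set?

LEFT JOIN keeps every row from `venues`; unmatched rows get NULL for `bookings`'s columns.
Matching on v.venue_id = b.venue_id.
Matched pairs: 2; unmatched v rows kept: 5.
Total: 2 matched + 5 padded = 7 rows.

7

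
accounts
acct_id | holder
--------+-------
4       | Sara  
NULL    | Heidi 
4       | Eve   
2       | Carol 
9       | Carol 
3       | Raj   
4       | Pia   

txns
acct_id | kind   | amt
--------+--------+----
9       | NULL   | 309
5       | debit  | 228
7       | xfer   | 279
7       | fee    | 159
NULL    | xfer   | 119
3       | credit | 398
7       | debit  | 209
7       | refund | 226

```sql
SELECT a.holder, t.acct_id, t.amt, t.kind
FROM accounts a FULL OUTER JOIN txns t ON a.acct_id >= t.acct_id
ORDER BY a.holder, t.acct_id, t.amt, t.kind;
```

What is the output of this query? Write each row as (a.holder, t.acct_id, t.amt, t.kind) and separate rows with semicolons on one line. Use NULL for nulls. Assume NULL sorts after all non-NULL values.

(Carol, 3, 398, credit); (Carol, 5, 228, debit); (Carol, 7, 159, fee); (Carol, 7, 209, debit); (Carol, 7, 226, refund); (Carol, 7, 279, xfer); (Carol, 9, 309, NULL); (Carol, NULL, NULL, NULL); (Eve, 3, 398, credit); (Heidi, NULL, NULL, NULL); (Pia, 3, 398, credit); (Raj, 3, 398, credit); (Sara, 3, 398, credit); (NULL, NULL, 119, xfer)

FULL OUTER JOIN keeps every row from both sides; unmatched rows get NULL for the other side's columns.
Matching on a.acct_id >= t.acct_id. A NULL in a compared column never satisfies the condition.
- a[0] acct_id=4 → 1 match(es) in t → 1 row(s).
- a[1] acct_id=NULL → no match; kept with NULLs on the t side.
- a[2] acct_id=4 → 1 match(es) in t → 1 row(s).
- a[3] acct_id=2 → no match; kept with NULLs on the t side.
- a[4] acct_id=9 → 7 match(es) in t → 7 row(s).
- a[5] acct_id=3 → 1 match(es) in t → 1 row(s).
- a[6] acct_id=4 → 1 match(es) in t → 1 row(s).
- plus 1 unmatched t row(s), each kept with NULL a columns.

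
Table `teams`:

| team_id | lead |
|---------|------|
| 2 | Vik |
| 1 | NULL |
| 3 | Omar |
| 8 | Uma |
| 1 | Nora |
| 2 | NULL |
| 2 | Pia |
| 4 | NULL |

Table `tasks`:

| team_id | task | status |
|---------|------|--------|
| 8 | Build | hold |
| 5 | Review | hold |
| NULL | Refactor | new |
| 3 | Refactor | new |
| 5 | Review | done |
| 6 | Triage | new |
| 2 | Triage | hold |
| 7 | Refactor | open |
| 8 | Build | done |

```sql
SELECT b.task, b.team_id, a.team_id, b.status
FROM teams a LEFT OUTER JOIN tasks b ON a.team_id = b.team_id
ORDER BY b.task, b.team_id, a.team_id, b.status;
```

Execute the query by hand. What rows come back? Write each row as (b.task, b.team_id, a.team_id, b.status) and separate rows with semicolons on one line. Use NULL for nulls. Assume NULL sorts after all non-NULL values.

(Build, 8, 8, done); (Build, 8, 8, hold); (Refactor, 3, 3, new); (Triage, 2, 2, hold); (Triage, 2, 2, hold); (Triage, 2, 2, hold); (NULL, NULL, 1, NULL); (NULL, NULL, 1, NULL); (NULL, NULL, 4, NULL)

LEFT JOIN keeps every row from `teams`; unmatched rows get NULL for `tasks`'s columns.
Matching on a.team_id = b.team_id. A NULL in a compared column never satisfies the condition.
Matched pairs: 6; unmatched a rows kept: 3.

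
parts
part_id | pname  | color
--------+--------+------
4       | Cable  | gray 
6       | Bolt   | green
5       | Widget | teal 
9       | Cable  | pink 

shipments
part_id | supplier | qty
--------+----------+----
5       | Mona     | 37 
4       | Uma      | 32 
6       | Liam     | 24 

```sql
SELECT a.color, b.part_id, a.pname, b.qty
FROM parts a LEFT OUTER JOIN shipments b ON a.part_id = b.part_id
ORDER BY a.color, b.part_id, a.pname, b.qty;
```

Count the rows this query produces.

4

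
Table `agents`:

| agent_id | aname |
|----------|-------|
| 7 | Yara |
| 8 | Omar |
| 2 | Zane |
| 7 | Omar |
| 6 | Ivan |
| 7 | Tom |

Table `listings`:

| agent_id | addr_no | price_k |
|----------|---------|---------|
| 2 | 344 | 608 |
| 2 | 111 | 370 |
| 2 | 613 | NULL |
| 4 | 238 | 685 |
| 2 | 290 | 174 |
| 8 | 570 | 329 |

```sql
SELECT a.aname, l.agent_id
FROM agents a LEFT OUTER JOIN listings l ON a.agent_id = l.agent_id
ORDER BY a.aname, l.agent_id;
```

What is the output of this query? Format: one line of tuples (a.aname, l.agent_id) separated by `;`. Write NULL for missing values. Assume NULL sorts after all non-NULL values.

(Ivan, NULL); (Omar, 8); (Omar, NULL); (Tom, NULL); (Yara, NULL); (Zane, 2); (Zane, 2); (Zane, 2); (Zane, 2)

LEFT JOIN keeps every row from `agents`; unmatched rows get NULL for `listings`'s columns.
Matching on a.agent_id = l.agent_id.
Matched pairs: 5; unmatched a rows kept: 4.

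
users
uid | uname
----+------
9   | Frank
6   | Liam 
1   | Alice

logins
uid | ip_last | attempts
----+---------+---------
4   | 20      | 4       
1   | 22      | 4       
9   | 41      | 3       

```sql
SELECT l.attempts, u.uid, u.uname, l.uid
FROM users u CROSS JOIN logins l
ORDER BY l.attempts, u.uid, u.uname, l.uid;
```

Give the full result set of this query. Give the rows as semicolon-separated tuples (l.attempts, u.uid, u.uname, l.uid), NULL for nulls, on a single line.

(3, 1, Alice, 9); (3, 6, Liam, 9); (3, 9, Frank, 9); (4, 1, Alice, 1); (4, 1, Alice, 4); (4, 6, Liam, 1); (4, 6, Liam, 4); (4, 9, Frank, 1); (4, 9, Frank, 4)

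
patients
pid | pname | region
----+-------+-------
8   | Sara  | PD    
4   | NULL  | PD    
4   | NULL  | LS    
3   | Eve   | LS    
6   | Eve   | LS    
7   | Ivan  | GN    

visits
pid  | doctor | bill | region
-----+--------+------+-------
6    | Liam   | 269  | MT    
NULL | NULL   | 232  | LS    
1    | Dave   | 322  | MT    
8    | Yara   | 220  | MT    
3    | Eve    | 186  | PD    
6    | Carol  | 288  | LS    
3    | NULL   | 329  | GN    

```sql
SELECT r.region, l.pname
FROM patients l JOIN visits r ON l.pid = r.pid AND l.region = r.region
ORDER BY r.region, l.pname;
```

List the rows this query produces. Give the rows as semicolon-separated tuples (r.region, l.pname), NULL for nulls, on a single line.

INNER JOIN keeps only pairs where the ON condition holds.
Matching on l.pid = r.pid AND l.region = r.region. A NULL in a compared column never satisfies the condition.
- l[0] pid=8, region=PD → no match; dropped.
- l[1] pid=4, region=PD → no match; dropped.
- l[2] pid=4, region=LS → no match; dropped.
- l[3] pid=3, region=LS → no match; dropped.
- l[4] pid=6, region=LS → 1 match(es) in r → 1 row(s).
- l[5] pid=7, region=GN → no match; dropped.
After projecting and ordering:
r.region | l.pname
LS | Eve

(LS, Eve)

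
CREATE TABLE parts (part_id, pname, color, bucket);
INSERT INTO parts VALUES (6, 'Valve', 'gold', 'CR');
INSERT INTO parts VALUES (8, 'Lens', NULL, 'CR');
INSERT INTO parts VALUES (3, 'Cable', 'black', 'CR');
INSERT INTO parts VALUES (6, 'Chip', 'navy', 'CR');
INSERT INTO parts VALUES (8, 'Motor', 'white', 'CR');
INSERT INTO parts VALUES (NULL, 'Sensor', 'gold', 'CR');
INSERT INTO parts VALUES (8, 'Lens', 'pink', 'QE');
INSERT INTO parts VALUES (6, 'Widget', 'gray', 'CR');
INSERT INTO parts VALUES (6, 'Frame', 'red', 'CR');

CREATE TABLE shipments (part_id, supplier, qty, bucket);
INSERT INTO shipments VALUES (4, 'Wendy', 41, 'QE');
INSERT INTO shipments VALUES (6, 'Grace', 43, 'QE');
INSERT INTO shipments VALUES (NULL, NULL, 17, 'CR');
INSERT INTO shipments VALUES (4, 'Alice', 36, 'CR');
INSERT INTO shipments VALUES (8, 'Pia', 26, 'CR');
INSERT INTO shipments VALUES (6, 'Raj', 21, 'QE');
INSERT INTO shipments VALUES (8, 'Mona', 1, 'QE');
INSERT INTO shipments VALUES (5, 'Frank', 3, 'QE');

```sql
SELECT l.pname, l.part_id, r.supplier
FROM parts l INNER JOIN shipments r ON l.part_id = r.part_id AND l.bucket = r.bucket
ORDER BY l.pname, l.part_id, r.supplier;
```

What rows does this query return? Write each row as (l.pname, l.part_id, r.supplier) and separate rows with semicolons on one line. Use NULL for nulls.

(Lens, 8, Mona); (Lens, 8, Pia); (Motor, 8, Pia)

INNER JOIN keeps only pairs where the ON condition holds.
Matching on l.part_id = r.part_id AND l.bucket = r.bucket. A NULL in a compared column never satisfies the condition.
Matched pairs: 3.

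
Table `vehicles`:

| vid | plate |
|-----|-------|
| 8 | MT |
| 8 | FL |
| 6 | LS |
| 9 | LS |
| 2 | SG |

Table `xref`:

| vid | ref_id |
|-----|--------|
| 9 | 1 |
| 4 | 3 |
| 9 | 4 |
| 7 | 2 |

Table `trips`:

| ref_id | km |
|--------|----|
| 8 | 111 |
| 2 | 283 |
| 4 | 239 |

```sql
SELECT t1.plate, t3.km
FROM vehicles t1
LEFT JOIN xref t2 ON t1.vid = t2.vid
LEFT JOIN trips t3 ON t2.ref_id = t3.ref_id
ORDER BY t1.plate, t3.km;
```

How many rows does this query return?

6

Step 1 — t1 LEFT JOIN t2 on vid → 6 row(s).
Then LEFT JOIN `trips t3` on ref_id: each of those 6 rows is kept; rows whose t2.ref_id has no match in t3 get NULL for t3's columns.
Result: 6 row(s).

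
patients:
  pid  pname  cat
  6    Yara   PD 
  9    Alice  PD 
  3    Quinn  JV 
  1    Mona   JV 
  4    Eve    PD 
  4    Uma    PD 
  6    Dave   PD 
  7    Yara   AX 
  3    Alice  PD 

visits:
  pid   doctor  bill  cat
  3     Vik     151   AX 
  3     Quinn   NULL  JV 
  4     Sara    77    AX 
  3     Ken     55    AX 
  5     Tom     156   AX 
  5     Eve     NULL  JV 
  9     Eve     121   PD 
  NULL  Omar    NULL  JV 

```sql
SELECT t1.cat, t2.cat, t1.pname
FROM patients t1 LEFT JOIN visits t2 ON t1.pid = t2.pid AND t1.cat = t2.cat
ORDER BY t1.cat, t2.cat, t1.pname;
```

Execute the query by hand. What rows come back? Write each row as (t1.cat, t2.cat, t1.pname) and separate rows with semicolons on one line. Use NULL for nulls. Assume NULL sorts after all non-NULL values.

(AX, NULL, Yara); (JV, JV, Quinn); (JV, NULL, Mona); (PD, PD, Alice); (PD, NULL, Alice); (PD, NULL, Dave); (PD, NULL, Eve); (PD, NULL, Uma); (PD, NULL, Yara)

LEFT JOIN keeps every row from `patients`; unmatched rows get NULL for `visits`'s columns.
Matching on t1.pid = t2.pid AND t1.cat = t2.cat. A NULL in a compared column never satisfies the condition.
- t1 row (pid=6, cat=PD): no match → kept, t2 columns NULL.
- t1 row (pid=9, cat=PD): matches 1 t2 row(s) → 1 output row(s).
- t1 row (pid=3, cat=JV): matches 1 t2 row(s) → 1 output row(s).
- t1 row (pid=1, cat=JV): no match → kept, t2 columns NULL.
- t1 row (pid=4, cat=PD): no match → kept, t2 columns NULL.
- t1 row (pid=4, cat=PD): no match → kept, t2 columns NULL.
- t1 row (pid=6, cat=PD): no match → kept, t2 columns NULL.
- t1 row (pid=7, cat=AX): no match → kept, t2 columns NULL.
- t1 row (pid=3, cat=PD): no match → kept, t2 columns NULL.
After projecting and ordering:
t1.cat | t2.cat | t1.pname
AX | NULL | Yara
JV | JV | Quinn
JV | NULL | Mona
PD | PD | Alice
PD | NULL | Alice
PD | NULL | Dave
PD | NULL | Eve
PD | NULL | Uma
PD | NULL | Yara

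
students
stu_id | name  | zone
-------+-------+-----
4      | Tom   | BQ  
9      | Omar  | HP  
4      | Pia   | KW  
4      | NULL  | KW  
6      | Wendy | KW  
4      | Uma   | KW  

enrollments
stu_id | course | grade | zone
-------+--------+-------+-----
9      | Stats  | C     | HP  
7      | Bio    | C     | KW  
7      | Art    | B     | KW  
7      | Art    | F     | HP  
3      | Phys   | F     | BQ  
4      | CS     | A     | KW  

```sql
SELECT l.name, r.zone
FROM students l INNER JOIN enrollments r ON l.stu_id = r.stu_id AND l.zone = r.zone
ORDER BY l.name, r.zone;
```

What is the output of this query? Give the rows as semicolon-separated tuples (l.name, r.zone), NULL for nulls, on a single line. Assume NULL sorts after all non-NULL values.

(Omar, HP); (Pia, KW); (Uma, KW); (NULL, KW)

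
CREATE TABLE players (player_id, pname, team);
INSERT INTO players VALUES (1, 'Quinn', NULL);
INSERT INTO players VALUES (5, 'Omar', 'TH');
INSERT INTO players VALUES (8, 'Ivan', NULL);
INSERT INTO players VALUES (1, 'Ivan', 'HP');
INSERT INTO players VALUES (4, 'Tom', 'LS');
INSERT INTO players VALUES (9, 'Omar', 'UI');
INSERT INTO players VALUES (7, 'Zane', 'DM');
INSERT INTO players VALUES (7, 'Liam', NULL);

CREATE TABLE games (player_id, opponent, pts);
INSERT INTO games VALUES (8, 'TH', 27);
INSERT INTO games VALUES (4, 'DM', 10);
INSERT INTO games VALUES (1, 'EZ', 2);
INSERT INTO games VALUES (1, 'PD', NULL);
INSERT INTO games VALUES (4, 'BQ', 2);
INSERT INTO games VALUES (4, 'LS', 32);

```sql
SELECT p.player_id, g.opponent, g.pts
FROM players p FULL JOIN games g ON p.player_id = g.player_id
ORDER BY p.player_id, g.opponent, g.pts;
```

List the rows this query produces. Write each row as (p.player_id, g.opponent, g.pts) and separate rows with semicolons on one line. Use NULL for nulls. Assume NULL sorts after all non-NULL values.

(1, EZ, 2); (1, EZ, 2); (1, PD, NULL); (1, PD, NULL); (4, BQ, 2); (4, DM, 10); (4, LS, 32); (5, NULL, NULL); (7, NULL, NULL); (7, NULL, NULL); (8, TH, 27); (9, NULL, NULL)

FULL OUTER JOIN keeps every row from both sides; unmatched rows get NULL for the other side's columns.
Matching on p.player_id = g.player_id.
- player_id=1: 2 matching g row(s), so 2 row(s) emitted.
- player_id=5: no g row matches, row kept with g columns NULL.
- player_id=8: 1 matching g row(s), so 1 row(s) emitted.
- player_id=1: 2 matching g row(s), so 2 row(s) emitted.
- player_id=4: 3 matching g row(s), so 3 row(s) emitted.
- player_id=9: no g row matches, row kept with g columns NULL.
- player_id=7: no g row matches, row kept with g columns NULL.
- player_id=7: no g row matches, row kept with g columns NULL.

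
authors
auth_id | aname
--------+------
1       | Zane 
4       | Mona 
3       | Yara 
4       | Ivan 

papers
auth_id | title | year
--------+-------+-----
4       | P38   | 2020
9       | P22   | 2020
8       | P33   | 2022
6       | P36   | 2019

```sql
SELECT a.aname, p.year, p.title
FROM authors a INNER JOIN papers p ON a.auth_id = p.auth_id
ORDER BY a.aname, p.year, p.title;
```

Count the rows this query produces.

2

INNER JOIN keeps only pairs where the ON condition holds.
Matching on a.auth_id = p.auth_id.
- auth_id=1: no matching p row, dropped.
- auth_id=4: 1 matching p row(s), so 1 row(s) emitted.
- auth_id=3: no matching p row, dropped.
- auth_id=4: 1 matching p row(s), so 1 row(s) emitted.
Total: 2 rows.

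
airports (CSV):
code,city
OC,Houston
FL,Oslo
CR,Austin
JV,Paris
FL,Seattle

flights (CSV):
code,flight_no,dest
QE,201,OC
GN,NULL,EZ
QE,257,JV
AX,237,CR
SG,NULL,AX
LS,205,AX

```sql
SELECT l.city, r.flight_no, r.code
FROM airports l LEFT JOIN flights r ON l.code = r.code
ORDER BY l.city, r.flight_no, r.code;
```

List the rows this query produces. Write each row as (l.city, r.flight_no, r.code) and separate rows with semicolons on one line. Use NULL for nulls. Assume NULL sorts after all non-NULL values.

LEFT JOIN keeps every row from `airports`; unmatched rows get NULL for `flights`'s columns.
Matching on l.code = r.code.
Matched pairs: 0; unmatched l rows kept: 5.

(Austin, NULL, NULL); (Houston, NULL, NULL); (Oslo, NULL, NULL); (Paris, NULL, NULL); (Seattle, NULL, NULL)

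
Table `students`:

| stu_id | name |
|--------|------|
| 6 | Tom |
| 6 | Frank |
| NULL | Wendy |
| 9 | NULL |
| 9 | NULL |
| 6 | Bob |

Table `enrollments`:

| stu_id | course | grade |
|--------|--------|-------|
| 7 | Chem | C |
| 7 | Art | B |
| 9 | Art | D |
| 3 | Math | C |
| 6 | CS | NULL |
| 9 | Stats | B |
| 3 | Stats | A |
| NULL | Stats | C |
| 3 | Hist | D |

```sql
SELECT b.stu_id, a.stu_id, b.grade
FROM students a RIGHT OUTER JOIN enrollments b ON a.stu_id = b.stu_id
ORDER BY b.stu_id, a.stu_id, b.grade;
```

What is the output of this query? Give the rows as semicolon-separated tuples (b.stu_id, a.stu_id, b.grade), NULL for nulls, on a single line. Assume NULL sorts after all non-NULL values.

(3, NULL, A); (3, NULL, C); (3, NULL, D); (6, 6, NULL); (6, 6, NULL); (6, 6, NULL); (7, NULL, B); (7, NULL, C); (9, 9, B); (9, 9, B); (9, 9, D); (9, 9, D); (NULL, NULL, C)

RIGHT JOIN keeps every row from `enrollments`; unmatched rows get NULL for `students`'s columns.
Matching on a.stu_id = b.stu_id. A NULL in a compared column never satisfies the condition.
Matched pairs: 7; unmatched b rows kept: 6.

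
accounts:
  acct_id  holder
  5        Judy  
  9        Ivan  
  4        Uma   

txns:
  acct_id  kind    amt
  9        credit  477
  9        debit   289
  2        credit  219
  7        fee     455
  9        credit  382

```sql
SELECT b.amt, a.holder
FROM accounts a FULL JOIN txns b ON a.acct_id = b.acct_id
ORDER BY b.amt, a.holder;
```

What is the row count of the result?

7

FULL OUTER JOIN keeps every row from both sides; unmatched rows get NULL for the other side's columns.
Matching on a.acct_id = b.acct_id.
Matched pairs: 3; unmatched a rows kept: 2; unmatched b rows kept: 2.
Total: 3 matched + 4 padded = 7 rows.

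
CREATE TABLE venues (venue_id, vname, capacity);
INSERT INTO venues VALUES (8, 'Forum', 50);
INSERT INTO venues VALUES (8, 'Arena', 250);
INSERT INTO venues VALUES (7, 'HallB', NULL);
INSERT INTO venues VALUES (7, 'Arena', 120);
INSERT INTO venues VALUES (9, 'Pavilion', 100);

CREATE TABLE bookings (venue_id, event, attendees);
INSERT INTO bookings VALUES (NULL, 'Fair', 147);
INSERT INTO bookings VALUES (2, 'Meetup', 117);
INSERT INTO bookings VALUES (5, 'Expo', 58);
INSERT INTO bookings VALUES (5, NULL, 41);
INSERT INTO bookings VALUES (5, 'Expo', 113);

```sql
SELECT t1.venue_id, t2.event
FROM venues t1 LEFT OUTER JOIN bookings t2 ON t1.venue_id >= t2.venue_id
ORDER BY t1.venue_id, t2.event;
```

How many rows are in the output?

20

LEFT JOIN keeps every row from `venues`; unmatched rows get NULL for `bookings`'s columns.
Matching on t1.venue_id >= t2.venue_id. A NULL in a compared column never satisfies the condition.
Matched pairs: 20; unmatched t1 rows kept: 0.
Total: 20 rows.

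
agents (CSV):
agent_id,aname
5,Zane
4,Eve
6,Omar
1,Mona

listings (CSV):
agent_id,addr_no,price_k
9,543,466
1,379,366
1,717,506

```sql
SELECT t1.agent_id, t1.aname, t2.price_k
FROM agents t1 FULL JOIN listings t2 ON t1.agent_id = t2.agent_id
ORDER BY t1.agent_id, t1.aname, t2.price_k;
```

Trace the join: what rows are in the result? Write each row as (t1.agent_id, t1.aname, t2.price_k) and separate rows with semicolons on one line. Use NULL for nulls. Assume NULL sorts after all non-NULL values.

(1, Mona, 366); (1, Mona, 506); (4, Eve, NULL); (5, Zane, NULL); (6, Omar, NULL); (NULL, NULL, 466)

FULL OUTER JOIN keeps every row from both sides; unmatched rows get NULL for the other side's columns.
Matching on t1.agent_id = t2.agent_id.
- t1[0] agent_id=5 → no match; kept with NULLs on the t2 side.
- t1[1] agent_id=4 → no match; kept with NULLs on the t2 side.
- t1[2] agent_id=6 → no match; kept with NULLs on the t2 side.
- t1[3] agent_id=1 → 2 match(es) in t2 → 2 row(s).
- plus 1 unmatched t2 row(s), each kept with NULL t1 columns.
After projecting and ordering:
t1.agent_id | t1.aname | t2.price_k
1 | Mona | 366
1 | Mona | 506
4 | Eve | NULL
5 | Zane | NULL
6 | Omar | NULL
NULL | NULL | 466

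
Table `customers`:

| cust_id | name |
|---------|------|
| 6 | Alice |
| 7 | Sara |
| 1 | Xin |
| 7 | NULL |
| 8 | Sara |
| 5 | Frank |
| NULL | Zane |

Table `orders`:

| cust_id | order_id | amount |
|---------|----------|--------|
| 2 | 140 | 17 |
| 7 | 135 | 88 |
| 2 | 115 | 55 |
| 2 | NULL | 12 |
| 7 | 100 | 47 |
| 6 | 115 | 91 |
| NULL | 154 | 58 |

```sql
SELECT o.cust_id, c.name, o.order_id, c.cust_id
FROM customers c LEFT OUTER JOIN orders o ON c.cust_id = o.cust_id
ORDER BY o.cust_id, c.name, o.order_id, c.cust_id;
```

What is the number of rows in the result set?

LEFT JOIN keeps every row from `customers`; unmatched rows get NULL for `orders`'s columns.
Matching on c.cust_id = o.cust_id. A NULL in a compared column never satisfies the condition.
- c (cust_id=6) pairs with 1 row(s) of o.
- c (cust_id=7) pairs with 2 row(s) of o.
- c (cust_id=1) has no partner → padded with NULL.
- c (cust_id=7) pairs with 2 row(s) of o.
- c (cust_id=8) has no partner → padded with NULL.
- c (cust_id=5) has no partner → padded with NULL.
- c (cust_id=NULL) has no partner → padded with NULL.
Total: 5 matched + 4 padded = 9 rows.

9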